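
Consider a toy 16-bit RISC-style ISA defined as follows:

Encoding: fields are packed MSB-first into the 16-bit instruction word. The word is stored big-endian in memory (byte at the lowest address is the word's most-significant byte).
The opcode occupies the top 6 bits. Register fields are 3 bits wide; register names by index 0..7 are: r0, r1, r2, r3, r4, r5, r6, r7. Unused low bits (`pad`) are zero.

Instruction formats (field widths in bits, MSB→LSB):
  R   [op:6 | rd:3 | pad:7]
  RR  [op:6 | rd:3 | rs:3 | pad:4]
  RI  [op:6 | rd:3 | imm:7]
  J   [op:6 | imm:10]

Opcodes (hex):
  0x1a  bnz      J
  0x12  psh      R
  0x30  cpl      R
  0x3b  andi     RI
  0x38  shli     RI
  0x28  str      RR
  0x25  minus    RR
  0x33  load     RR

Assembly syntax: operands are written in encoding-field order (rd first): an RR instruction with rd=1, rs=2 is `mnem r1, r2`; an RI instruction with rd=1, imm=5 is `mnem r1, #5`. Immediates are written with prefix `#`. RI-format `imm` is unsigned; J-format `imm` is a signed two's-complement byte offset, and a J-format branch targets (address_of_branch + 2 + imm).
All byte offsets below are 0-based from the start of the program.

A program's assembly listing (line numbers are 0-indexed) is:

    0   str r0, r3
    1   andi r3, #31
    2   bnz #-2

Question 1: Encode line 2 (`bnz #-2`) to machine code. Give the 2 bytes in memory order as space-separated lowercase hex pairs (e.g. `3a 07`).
2. bnz fields op=0x1a:6|imm=-2:10 → word 6bfeh → 6b fe

6b fe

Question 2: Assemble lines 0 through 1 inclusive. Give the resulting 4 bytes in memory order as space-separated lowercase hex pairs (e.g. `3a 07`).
L0: str op=0x28:6|rd=0:3|rs=3:3|pad=0:4 ⇒ 0xa030 ⇒ big a0 30
L1: andi op=0x3b:6|rd=3:3|imm=31:7 ⇒ 0xed9f ⇒ big ed 9f

a0 30 ed 9f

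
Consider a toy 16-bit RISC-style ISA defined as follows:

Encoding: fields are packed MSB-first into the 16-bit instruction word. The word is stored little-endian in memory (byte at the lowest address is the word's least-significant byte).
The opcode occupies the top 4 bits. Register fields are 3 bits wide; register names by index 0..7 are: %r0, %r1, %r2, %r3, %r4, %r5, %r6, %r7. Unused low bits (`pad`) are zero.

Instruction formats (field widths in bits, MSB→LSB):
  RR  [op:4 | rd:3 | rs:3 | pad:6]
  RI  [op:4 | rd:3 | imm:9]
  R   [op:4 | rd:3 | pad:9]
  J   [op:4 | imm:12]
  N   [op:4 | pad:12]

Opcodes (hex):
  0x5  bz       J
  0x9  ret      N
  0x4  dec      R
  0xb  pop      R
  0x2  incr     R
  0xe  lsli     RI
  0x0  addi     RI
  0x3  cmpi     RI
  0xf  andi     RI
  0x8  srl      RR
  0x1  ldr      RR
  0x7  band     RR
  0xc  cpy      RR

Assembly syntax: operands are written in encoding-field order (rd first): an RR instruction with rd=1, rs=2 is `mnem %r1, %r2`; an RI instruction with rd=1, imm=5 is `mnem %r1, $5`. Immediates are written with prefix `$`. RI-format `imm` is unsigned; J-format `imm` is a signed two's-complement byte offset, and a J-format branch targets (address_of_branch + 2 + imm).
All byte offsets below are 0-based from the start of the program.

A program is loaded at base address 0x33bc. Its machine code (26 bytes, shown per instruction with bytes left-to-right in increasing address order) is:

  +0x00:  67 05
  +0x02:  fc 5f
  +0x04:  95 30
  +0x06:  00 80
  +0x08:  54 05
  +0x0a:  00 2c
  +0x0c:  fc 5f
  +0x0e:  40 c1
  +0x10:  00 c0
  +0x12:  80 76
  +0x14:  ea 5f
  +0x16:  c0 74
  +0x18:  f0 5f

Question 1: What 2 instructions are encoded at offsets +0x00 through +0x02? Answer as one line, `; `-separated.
off 0x00: read 67 05 as little → 0x0567
  top 4b → 0x0 → addi [RI]
  rd@[11:9]=0x2 ⇒ %r2
  imm@[8:0]=0x167 ⇒ $359
off 0x02: read fc 5f as little → 0x5ffc
  top 4b → 0x5 → bz [J]
  imm@[11:0]=0xffc (s12→-4) ⇒ $-4

addi %r2, $359; bz $-4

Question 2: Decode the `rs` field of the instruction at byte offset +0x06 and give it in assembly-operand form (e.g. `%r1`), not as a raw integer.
%r0

[06] 00 80 → 0x8000
  opcode bits[15:12]=0x8: srl/RR
  [11:9] rd=0 = %r0
  [8:6] rs=0 = %r0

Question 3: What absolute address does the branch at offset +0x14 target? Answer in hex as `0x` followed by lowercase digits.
0x33bc

+0x14: ea 5f ⇒ word 0x5fea (little)
  op=0x5fea>>12=0x5 ⇒ bz (J)
  imm@[11:0]=0xfea (s12→-22) ⇒ $-22
  target = base 0x33bc + off 0x14 + 2 + imm -22 = 0x33bc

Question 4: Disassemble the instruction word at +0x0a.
+0x0a: 00 2c ⇒ word 0x2c00 (little)
  top 4b → 0x2 → incr [R]
  rd: (w>>9)&0x7=0x6 → %r6

incr %r6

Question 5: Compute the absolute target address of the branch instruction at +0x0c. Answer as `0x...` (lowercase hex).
+0x0c: fc 5f ⇒ word 0x5ffc (little)
  op=0x5ffc>>12=0x5 ⇒ bz (J)
  imm: (w>>0)&0xfff=0xffc (s12→-4) → $-4
  target = base 0x33bc + off 0x0c + 2 + imm -4 = 0x33c6

0x33c6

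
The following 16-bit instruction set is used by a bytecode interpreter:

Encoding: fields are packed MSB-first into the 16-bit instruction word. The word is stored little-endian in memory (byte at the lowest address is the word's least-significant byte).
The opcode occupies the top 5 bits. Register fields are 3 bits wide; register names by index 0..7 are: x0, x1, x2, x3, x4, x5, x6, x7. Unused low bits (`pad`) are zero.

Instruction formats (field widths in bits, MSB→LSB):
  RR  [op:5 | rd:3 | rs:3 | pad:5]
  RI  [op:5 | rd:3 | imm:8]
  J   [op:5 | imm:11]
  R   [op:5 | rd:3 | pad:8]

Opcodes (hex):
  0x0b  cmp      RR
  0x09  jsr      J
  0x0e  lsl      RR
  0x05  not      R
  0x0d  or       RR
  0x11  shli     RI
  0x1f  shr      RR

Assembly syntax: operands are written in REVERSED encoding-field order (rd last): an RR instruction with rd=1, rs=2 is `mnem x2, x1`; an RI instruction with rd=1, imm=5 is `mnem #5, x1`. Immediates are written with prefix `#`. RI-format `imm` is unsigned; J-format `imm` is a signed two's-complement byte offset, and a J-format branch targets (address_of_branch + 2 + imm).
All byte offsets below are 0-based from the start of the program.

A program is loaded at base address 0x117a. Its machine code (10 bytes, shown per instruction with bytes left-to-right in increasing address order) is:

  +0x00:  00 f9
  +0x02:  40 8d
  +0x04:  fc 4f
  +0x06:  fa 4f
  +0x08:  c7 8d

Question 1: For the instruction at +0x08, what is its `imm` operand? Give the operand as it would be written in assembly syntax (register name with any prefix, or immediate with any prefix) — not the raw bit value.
@+08  little-endian(c7 8d) = 0x8dc7
  op=0x8dc7>>11=0x11 ⇒ shli (RI)
  [10:8] rd=5 = x5
  [7:0] imm=199 = #199

#199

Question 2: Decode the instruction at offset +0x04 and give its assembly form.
jsr #-4

+0x04: fc 4f ⇒ word 0x4ffc (little)
  top 5b → 0x9 → jsr [J]
  imm@[10:0]=0x7fc (s11→-4) ⇒ #-4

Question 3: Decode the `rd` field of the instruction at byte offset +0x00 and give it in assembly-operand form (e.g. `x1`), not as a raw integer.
x1

off 0x00: read 00 f9 as little → 0xf900
  opcode bits[15:11]=0x1f: shr/RR
  rd@[10:8]=0x1 ⇒ x1
  rs@[7:5]=0x0 ⇒ x0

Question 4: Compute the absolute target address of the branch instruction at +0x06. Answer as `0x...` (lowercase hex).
+0x06: fa 4f ⇒ word 0x4ffa (little)
  op=0x4ffa>>11=0x9 ⇒ jsr (J)
  [10:0] imm=2042 (s11→-6) = #-6
  target = base 0x117a + off 0x06 + 2 + imm -6 = 0x117c

0x117c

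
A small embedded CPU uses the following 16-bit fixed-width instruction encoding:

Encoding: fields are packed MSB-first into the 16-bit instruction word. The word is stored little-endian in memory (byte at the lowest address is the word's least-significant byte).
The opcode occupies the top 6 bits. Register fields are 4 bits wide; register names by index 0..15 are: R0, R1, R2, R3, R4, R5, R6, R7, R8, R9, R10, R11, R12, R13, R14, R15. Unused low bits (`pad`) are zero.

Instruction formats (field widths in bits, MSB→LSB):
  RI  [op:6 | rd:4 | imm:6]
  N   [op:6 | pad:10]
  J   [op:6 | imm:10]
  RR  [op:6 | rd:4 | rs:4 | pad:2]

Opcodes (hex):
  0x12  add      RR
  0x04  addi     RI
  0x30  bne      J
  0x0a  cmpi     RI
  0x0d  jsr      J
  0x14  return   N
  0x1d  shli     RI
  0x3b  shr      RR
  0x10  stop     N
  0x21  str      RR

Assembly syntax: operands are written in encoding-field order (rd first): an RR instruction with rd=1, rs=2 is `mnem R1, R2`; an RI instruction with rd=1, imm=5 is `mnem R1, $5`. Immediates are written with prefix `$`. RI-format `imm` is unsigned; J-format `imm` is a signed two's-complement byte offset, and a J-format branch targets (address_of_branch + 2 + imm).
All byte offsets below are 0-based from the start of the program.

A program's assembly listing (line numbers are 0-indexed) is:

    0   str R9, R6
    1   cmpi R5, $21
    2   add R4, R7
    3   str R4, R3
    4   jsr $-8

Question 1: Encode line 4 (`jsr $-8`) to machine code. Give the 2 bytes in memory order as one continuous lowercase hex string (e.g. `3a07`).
f837

line 4 (jsr): pack op=0xd:6|imm=-8:10 = 0x37f8; little→ f8 37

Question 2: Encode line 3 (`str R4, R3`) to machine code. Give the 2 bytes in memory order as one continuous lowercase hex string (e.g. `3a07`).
3. str fields op=0x21:6|rd=4:4|rs=3:4|pad=0:2 → word 850ch → 0c 85

0c85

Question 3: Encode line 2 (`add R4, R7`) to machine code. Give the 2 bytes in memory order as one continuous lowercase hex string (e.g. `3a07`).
2. add fields op=0x12:6|rd=4:4|rs=7:4|pad=0:2 → word 491ch → 1c 49

1c49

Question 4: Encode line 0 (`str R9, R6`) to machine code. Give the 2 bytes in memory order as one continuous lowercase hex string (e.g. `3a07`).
5886

L0: str op=0x21:6|rd=9:4|rs=6:4|pad=0:2 ⇒ 0x8658 ⇒ little 58 86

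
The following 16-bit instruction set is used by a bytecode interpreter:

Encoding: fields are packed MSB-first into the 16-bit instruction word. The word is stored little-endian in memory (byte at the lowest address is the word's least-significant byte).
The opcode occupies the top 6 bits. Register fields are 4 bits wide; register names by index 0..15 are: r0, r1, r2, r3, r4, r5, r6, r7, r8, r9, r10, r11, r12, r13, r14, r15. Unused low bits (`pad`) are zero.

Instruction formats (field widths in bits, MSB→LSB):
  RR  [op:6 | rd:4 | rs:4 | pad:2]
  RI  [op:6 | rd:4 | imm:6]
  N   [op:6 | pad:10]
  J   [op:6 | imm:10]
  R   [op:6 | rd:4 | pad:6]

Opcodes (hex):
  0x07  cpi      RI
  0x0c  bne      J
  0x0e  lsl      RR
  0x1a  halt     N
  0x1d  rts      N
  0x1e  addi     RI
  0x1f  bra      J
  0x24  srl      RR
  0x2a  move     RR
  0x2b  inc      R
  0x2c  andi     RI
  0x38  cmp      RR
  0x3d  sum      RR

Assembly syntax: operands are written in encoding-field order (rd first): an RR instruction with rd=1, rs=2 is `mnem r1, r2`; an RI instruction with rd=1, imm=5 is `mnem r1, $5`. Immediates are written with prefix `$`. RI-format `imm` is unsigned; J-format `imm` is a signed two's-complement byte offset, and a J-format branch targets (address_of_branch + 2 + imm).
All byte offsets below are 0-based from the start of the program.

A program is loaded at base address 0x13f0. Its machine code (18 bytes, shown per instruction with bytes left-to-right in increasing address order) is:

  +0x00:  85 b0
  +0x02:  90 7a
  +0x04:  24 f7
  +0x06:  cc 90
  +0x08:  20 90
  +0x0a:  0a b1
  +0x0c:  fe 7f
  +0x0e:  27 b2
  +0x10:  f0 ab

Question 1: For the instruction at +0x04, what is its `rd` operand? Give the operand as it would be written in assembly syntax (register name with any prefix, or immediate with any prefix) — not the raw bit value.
+0x04: 24 f7 ⇒ word 0xf724 (little)
  op=0xf724>>10=0x3d ⇒ sum (RR)
  rd: (w>>6)&0xf=0xc → r12
  rs: (w>>2)&0xf=0x9 → r9

r12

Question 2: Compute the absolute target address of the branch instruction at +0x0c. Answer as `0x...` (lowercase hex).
[0c] fe 7f → 0x7ffe
  op=0x7ffe>>10=0x1f ⇒ bra (J)
  imm: (w>>0)&0x3ff=0x3fe (s10→-2) → $-2
  target = base 0x13f0 + off 0x0c + 2 + imm -2 = 0x13fc

0x13fc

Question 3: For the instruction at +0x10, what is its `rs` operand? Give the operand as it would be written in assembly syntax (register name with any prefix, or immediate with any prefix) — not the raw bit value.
r12

off 0x10: read f0 ab as little → 0xabf0
  top 6b → 0x2a → move [RR]
  rd: (w>>6)&0xf=0xf → r15
  rs: (w>>2)&0xf=0xc → r12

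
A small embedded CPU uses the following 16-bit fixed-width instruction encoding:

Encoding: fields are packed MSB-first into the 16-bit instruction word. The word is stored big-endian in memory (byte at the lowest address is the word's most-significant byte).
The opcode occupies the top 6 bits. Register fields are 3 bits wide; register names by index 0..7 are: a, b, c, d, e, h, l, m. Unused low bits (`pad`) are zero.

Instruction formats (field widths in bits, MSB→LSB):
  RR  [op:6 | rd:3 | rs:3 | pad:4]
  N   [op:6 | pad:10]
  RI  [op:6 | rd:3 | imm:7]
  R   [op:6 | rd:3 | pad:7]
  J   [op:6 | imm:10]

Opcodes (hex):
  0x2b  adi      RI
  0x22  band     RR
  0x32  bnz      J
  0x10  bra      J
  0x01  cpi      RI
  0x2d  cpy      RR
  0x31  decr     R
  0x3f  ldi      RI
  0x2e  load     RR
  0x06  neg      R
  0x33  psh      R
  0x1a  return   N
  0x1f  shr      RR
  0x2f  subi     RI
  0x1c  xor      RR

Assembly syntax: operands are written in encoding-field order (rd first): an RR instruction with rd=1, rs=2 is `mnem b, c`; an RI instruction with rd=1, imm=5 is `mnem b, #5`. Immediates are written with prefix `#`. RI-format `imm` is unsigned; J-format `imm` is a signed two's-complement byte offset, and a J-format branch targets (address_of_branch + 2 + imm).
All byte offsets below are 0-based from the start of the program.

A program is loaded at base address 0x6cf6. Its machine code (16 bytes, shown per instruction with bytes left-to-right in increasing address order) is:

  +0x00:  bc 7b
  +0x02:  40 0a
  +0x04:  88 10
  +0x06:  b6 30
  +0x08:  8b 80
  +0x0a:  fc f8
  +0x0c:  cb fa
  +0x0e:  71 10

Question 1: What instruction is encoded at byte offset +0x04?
band a, b

[04] 88 10 → 0x8810
  top 6b → 0x22 → band [RR]
  rd@[9:7]=0x0 ⇒ a
  rs@[6:4]=0x1 ⇒ b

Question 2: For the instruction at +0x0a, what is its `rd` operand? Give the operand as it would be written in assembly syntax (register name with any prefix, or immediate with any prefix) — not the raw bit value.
b

[0a] fc f8 → 0xfcf8
  top 6b → 0x3f → ldi [RI]
  [9:7] rd=1 = b
  [6:0] imm=120 = #120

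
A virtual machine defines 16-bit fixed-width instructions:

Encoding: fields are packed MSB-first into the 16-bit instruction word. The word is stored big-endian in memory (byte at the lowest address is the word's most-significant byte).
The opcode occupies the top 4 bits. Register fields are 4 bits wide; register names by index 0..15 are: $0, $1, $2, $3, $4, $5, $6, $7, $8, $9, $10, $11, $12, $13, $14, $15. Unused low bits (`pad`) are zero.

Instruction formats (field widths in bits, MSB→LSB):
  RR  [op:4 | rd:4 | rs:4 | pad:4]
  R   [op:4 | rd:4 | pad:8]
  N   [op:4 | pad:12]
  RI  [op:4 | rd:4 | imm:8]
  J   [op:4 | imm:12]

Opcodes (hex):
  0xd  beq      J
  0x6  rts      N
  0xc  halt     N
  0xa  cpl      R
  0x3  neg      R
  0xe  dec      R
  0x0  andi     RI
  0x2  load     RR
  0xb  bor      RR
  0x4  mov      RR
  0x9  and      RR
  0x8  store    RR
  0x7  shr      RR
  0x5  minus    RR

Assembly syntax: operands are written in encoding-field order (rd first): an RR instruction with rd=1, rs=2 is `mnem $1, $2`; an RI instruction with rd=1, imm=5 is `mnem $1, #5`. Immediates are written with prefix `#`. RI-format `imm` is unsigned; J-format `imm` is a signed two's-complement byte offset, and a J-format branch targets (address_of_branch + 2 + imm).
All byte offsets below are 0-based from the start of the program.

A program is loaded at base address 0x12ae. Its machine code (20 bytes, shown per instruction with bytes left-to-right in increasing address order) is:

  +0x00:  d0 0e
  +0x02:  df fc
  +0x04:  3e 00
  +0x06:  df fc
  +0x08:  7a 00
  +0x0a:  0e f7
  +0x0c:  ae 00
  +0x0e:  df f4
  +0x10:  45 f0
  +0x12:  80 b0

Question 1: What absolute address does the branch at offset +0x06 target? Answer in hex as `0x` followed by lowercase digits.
+0x06: df fc ⇒ word 0xdffc (big)
  opcode bits[15:12]=0xd: beq/J
  [11:0] imm=4092 (s12→-4) = #-4
  target = base 0x12ae + off 0x06 + 2 + imm -4 = 0x12b2

0x12b2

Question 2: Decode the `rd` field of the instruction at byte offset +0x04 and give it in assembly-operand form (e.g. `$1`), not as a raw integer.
[04] 3e 00 → 0x3e00
  opcode bits[15:12]=0x3: neg/R
  rd@[11:8]=0xe ⇒ $14

$14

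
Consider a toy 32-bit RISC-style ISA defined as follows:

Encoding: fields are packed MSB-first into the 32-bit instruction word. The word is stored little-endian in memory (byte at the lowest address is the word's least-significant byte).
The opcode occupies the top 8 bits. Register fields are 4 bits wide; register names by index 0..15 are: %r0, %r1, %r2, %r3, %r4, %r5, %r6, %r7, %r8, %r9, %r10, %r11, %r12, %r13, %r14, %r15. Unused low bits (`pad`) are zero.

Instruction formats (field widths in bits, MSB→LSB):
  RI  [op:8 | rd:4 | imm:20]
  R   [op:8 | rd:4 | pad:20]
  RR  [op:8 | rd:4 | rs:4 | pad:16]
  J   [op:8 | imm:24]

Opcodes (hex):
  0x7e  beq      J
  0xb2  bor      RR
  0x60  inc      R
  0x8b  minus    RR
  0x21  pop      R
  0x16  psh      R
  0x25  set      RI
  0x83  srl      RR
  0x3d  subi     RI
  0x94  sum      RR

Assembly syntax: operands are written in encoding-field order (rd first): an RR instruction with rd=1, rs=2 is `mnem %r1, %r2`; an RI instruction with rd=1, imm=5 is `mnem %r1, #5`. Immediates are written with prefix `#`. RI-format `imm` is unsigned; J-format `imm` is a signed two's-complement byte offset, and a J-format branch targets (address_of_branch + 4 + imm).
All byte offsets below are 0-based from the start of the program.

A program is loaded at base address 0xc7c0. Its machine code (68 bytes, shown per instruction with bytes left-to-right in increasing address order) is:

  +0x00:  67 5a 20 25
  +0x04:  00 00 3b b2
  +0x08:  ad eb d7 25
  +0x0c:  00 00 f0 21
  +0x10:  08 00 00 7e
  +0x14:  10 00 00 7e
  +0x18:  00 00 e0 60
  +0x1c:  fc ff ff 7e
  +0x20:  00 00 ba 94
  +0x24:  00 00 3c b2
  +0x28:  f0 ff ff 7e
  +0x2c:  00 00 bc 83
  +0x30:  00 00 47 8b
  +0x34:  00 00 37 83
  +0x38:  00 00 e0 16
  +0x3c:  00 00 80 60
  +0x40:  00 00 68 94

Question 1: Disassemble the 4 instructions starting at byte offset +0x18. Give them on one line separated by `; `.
inc %r14; beq #-4; sum %r11, %r10; bor %r3, %r12

[18] 00 00 e0 60 → 0x60e00000
  top 8b → 0x60 → inc [R]
  rd@[23:20]=0xe ⇒ %r14
[1c] fc ff ff 7e → 0x7efffffc
  top 8b → 0x7e → beq [J]
  imm@[23:0]=0xfffffc (s24→-4) ⇒ #-4
[20] 00 00 ba 94 → 0x94ba0000
  top 8b → 0x94 → sum [RR]
  rd@[23:20]=0xb ⇒ %r11
  rs@[19:16]=0xa ⇒ %r10
[24] 00 00 3c b2 → 0xb23c0000
  top 8b → 0xb2 → bor [RR]
  rd@[23:20]=0x3 ⇒ %r3
  rs@[19:16]=0xc ⇒ %r12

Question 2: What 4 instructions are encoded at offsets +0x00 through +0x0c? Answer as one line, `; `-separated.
[00] 67 5a 20 25 → 0x25205a67
  top 8b → 0x25 → set [RI]
  rd: (w>>20)&0xf=0x2 → %r2
  imm: (w>>0)&0xfffff=0x5a67 → #23143
[04] 00 00 3b b2 → 0xb23b0000
  top 8b → 0xb2 → bor [RR]
  rd: (w>>20)&0xf=0x3 → %r3
  rs: (w>>16)&0xf=0xb → %r11
[08] ad eb d7 25 → 0x25d7ebad
  top 8b → 0x25 → set [RI]
  rd: (w>>20)&0xf=0xd → %r13
  imm: (w>>0)&0xfffff=0x7ebad → #519085
[0c] 00 00 f0 21 → 0x21f00000
  top 8b → 0x21 → pop [R]
  rd: (w>>20)&0xf=0xf → %r15

set %r2, #23143; bor %r3, %r11; set %r13, #519085; pop %r15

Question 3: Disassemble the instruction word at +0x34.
off 0x34: read 00 00 37 83 as little → 0x83370000
  opcode bits[31:24]=0x83: srl/RR
  [23:20] rd=3 = %r3
  [19:16] rs=7 = %r7

srl %r3, %r7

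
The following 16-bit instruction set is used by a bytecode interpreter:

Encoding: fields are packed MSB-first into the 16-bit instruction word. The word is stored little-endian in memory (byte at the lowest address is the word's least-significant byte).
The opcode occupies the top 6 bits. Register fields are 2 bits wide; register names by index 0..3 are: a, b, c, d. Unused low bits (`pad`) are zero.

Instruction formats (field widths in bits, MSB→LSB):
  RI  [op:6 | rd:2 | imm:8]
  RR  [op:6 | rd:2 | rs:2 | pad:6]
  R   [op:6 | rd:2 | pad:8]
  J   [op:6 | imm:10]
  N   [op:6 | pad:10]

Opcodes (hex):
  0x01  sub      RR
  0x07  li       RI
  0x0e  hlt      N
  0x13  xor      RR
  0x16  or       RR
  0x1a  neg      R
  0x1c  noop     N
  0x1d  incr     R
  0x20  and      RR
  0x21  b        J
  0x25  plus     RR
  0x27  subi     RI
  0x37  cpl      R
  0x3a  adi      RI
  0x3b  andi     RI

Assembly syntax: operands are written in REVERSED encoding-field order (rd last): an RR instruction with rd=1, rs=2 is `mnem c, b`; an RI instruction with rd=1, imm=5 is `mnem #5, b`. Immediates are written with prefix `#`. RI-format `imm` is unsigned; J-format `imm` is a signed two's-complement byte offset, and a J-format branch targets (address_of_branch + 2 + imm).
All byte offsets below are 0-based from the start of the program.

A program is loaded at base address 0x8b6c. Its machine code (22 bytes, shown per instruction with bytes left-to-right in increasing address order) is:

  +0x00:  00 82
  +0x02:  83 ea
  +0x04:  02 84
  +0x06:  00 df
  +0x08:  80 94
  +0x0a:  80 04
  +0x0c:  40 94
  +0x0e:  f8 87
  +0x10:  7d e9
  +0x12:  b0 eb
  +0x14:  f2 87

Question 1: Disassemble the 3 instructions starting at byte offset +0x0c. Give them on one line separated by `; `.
@+0c  little-endian(40 94) = 0x9440
  op=0x9440>>10=0x25 ⇒ plus (RR)
  rd@[9:8]=0x0 ⇒ a
  rs@[7:6]=0x1 ⇒ b
@+0e  little-endian(f8 87) = 0x87f8
  op=0x87f8>>10=0x21 ⇒ b (J)
  imm@[9:0]=0x3f8 (s10→-8) ⇒ #-8
@+10  little-endian(7d e9) = 0xe97d
  op=0xe97d>>10=0x3a ⇒ adi (RI)
  rd@[9:8]=0x1 ⇒ b
  imm@[7:0]=0x7d ⇒ #125

plus b, a; b #-8; adi #125, b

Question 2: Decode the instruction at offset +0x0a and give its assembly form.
sub c, a

@+0a  little-endian(80 04) = 0x0480
  opcode bits[15:10]=0x1: sub/RR
  rd@[9:8]=0x0 ⇒ a
  rs@[7:6]=0x2 ⇒ c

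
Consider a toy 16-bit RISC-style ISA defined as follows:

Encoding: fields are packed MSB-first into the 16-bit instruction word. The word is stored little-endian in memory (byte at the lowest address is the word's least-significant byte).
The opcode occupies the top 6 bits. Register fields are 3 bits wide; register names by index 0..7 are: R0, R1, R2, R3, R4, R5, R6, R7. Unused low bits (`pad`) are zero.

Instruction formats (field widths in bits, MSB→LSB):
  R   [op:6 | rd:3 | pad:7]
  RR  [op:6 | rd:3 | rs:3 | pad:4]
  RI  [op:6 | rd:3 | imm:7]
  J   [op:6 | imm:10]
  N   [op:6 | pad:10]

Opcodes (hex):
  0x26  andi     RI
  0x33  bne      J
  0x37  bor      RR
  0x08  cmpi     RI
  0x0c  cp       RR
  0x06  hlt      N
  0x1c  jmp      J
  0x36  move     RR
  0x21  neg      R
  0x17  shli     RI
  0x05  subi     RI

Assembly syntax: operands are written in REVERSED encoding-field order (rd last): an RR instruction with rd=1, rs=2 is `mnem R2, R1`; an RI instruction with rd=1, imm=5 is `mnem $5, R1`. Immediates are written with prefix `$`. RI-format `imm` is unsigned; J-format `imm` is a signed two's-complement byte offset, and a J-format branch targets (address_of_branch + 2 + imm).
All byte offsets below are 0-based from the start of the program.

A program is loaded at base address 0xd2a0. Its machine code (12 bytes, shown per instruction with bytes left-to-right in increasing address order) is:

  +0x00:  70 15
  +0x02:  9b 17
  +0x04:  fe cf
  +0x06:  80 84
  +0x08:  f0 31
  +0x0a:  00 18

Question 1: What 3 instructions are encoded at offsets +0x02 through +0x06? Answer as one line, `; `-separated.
subi $27, R7; bne $-2; neg R1

[02] 9b 17 → 0x179b
  op=0x179b>>10=0x5 ⇒ subi (RI)
  rd@[9:7]=0x7 ⇒ R7
  imm@[6:0]=0x1b ⇒ $27
[04] fe cf → 0xcffe
  op=0xcffe>>10=0x33 ⇒ bne (J)
  imm@[9:0]=0x3fe (s10→-2) ⇒ $-2
[06] 80 84 → 0x8480
  op=0x8480>>10=0x21 ⇒ neg (R)
  rd@[9:7]=0x1 ⇒ R1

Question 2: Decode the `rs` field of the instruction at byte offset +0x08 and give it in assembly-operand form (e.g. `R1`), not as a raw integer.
R7

off 0x08: read f0 31 as little → 0x31f0
  top 6b → 0xc → cp [RR]
  rd@[9:7]=0x3 ⇒ R3
  rs@[6:4]=0x7 ⇒ R7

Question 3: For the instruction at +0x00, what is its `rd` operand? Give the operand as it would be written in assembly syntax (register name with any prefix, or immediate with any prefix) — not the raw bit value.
off 0x00: read 70 15 as little → 0x1570
  top 6b → 0x5 → subi [RI]
  rd: (w>>7)&0x7=0x2 → R2
  imm: (w>>0)&0x7f=0x70 → $112

R2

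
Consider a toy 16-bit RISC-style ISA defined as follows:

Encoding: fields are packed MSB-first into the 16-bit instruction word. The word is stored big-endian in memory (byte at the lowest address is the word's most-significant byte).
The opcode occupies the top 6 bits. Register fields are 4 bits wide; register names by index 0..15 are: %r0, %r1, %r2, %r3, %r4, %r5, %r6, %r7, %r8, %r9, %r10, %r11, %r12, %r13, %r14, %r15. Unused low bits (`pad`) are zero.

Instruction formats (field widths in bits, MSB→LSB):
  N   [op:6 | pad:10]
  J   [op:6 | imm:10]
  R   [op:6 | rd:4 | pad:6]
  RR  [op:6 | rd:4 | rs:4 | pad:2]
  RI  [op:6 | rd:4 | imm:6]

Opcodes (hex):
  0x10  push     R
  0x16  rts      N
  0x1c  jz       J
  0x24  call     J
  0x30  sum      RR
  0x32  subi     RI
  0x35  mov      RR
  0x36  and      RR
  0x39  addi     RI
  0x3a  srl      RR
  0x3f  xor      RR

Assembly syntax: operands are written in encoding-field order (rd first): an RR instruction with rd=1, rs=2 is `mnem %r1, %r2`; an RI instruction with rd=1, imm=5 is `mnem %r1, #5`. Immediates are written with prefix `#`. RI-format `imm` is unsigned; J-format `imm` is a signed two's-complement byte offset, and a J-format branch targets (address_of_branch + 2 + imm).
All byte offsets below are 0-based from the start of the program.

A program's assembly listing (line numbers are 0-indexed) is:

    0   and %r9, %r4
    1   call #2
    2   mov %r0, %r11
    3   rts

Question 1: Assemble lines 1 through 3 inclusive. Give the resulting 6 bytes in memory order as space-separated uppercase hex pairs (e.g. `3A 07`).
line 1 (call): pack op=0x24:6|imm=2:10 = 0x9002; big→ 90 02
line 2 (mov): pack op=0x35:6|rd=0:4|rs=11:4|pad=0:2 = 0xd42c; big→ d4 2c
line 3 (rts): pack op=0x16:6|pad=0:10 = 0x5800; big→ 58 00

90 02 D4 2C 58 00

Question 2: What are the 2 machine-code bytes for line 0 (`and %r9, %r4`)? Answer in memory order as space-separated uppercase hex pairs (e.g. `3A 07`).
DA 50

L0: and op=0x36:6|rd=9:4|rs=4:4|pad=0:2 ⇒ 0xda50 ⇒ big da 50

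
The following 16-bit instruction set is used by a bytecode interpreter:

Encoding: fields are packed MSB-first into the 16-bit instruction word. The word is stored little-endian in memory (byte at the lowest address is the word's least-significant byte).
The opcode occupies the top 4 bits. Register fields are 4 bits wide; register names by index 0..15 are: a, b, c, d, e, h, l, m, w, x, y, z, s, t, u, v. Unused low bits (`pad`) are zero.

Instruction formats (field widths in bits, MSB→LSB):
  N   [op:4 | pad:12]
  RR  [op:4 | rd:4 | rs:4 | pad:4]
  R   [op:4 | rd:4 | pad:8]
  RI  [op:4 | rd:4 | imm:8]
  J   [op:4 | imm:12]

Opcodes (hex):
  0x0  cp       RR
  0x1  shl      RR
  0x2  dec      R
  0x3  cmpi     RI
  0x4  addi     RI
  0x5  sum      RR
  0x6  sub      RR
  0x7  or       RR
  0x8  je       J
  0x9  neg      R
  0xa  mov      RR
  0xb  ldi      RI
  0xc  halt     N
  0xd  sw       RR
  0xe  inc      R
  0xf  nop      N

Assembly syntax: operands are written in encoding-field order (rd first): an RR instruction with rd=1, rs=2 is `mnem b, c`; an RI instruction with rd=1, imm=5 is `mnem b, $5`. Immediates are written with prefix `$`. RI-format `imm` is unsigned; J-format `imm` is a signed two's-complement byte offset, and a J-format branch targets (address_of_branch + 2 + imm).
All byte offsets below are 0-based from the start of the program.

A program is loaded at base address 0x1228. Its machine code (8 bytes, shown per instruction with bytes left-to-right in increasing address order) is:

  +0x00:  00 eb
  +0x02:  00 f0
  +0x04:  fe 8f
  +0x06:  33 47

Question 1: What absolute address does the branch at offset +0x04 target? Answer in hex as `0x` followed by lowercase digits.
off 0x04: read fe 8f as little → 0x8ffe
  op=0x8ffe>>12=0x8 ⇒ je (J)
  imm@[11:0]=0xffe (s12→-2) ⇒ $-2
  target = base 0x1228 + off 0x04 + 2 + imm -2 = 0x122c

0x122c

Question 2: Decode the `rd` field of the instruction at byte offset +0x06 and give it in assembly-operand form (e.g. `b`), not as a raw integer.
m

[06] 33 47 → 0x4733
  op=0x4733>>12=0x4 ⇒ addi (RI)
  [11:8] rd=7 = m
  [7:0] imm=51 = $51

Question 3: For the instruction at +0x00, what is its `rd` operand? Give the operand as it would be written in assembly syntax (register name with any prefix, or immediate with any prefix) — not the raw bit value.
z

[00] 00 eb → 0xeb00
  op=0xeb00>>12=0xe ⇒ inc (R)
  [11:8] rd=11 = z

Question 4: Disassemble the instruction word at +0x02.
[02] 00 f0 → 0xf000
  op=0xf000>>12=0xf ⇒ nop (N)

nop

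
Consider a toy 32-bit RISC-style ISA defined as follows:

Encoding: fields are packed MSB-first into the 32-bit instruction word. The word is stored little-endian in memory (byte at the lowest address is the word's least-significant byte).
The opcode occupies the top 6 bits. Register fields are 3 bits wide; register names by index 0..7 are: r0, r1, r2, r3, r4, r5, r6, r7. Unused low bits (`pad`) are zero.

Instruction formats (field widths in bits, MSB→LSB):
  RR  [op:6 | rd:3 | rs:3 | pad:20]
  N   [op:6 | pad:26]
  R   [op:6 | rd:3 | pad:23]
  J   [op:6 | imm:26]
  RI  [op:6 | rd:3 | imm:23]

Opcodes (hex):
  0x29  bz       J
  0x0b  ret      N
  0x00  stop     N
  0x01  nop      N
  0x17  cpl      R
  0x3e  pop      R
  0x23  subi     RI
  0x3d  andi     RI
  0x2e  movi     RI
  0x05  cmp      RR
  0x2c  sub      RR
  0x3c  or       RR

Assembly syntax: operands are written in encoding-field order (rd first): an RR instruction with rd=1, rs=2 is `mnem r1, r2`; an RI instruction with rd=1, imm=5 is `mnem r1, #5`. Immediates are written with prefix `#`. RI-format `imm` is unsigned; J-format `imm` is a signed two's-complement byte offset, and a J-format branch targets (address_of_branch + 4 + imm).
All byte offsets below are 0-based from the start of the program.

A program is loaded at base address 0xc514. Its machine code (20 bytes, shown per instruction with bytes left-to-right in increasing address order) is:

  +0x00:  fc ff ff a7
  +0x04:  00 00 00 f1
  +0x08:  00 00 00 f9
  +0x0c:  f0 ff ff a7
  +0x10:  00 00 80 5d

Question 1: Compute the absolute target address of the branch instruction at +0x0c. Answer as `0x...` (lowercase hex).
+0x0c: f0 ff ff a7 ⇒ word 0xa7fffff0 (little)
  top 6b → 0x29 → bz [J]
  [25:0] imm=67108848 (s26→-16) = #-16
  target = base 0xc514 + off 0x0c + 4 + imm -16 = 0xc514

0xc514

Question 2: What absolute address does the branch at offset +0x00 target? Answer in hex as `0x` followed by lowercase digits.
0xc514

off 0x00: read fc ff ff a7 as little → 0xa7fffffc
  opcode bits[31:26]=0x29: bz/J
  [25:0] imm=67108860 (s26→-4) = #-4
  target = base 0xc514 + off 0x00 + 4 + imm -4 = 0xc514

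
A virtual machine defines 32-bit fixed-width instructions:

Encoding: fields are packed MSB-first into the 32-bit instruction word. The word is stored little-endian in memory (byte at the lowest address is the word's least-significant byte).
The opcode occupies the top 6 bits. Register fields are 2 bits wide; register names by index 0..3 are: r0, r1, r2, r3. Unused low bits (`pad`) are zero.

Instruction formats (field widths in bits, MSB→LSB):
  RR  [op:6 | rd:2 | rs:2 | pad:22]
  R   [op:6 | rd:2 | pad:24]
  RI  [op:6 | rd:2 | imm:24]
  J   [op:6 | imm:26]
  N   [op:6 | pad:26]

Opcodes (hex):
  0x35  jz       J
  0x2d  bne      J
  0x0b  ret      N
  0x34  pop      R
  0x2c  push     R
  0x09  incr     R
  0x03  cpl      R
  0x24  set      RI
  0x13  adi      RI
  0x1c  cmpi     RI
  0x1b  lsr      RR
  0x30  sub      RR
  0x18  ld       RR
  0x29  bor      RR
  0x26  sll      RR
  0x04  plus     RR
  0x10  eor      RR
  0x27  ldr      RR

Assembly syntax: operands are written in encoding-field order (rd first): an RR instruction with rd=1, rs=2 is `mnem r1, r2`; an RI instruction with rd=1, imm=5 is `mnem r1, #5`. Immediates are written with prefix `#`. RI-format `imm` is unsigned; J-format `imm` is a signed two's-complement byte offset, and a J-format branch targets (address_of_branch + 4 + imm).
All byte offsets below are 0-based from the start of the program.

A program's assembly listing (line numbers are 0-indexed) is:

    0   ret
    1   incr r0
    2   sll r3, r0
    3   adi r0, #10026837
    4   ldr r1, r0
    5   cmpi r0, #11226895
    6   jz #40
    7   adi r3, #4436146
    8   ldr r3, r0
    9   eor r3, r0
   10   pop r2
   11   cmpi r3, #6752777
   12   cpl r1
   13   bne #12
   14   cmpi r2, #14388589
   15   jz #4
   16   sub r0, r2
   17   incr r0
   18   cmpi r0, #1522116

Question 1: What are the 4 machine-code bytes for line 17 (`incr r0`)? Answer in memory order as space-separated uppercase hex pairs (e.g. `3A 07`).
00 00 00 24

line 17 (incr): pack op=0x9:6|rd=0:2|pad=0:24 = 0x24000000; little→ 00 00 00 24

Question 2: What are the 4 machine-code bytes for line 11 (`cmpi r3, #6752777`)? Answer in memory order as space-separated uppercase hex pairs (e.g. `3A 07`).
09 0A 67 73

11. cmpi fields op=0x1c:6|rd=3:2|imm=6752777:24 → word 73670a09h → 09 0a 67 73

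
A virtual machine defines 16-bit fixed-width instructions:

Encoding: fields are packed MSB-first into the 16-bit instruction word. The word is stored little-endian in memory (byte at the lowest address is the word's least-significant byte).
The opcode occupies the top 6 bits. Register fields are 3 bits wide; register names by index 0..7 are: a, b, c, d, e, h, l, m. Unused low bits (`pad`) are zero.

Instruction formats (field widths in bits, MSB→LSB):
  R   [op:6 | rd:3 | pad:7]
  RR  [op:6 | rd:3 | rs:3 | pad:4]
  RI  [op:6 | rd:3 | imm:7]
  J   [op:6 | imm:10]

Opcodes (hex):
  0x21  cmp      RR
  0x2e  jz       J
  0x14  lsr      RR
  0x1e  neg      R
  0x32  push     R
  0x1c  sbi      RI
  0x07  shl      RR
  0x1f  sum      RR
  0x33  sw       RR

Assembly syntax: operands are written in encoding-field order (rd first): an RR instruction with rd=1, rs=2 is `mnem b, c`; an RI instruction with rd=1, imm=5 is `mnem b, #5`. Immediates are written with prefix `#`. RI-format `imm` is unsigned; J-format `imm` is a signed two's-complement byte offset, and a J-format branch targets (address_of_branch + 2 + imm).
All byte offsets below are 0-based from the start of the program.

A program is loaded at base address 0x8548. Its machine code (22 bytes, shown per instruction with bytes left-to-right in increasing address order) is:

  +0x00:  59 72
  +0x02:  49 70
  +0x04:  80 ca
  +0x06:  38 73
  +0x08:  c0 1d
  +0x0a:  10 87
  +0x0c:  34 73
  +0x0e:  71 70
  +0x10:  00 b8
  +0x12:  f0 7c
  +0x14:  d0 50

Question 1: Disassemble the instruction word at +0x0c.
sbi l, #52

[0c] 34 73 → 0x7334
  op=0x7334>>10=0x1c ⇒ sbi (RI)
  [9:7] rd=6 = l
  [6:0] imm=52 = #52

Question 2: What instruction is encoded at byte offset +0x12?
[12] f0 7c → 0x7cf0
  opcode bits[15:10]=0x1f: sum/RR
  [9:7] rd=1 = b
  [6:4] rs=7 = m

sum b, m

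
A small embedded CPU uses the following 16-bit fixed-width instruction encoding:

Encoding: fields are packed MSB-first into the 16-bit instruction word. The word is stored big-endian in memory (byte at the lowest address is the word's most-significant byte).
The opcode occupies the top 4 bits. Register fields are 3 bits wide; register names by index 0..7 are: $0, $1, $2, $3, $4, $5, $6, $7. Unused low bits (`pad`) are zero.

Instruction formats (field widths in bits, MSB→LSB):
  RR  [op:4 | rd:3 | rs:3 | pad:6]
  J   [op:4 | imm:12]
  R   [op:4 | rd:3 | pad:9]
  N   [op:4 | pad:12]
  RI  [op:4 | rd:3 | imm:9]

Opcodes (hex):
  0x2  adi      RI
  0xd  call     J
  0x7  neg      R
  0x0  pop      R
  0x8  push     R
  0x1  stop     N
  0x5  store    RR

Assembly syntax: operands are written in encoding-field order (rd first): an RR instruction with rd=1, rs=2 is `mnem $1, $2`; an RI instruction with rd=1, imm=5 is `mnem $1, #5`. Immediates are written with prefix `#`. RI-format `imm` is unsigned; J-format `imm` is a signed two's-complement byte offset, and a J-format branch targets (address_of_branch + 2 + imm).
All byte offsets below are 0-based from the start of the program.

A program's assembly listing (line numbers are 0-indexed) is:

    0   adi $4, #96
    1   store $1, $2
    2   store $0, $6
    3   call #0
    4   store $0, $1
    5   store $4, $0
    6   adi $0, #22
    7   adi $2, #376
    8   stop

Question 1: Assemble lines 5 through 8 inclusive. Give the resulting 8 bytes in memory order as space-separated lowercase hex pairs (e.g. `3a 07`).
L5: store op=0x5:4|rd=4:3|rs=0:3|pad=0:6 ⇒ 0x5800 ⇒ big 58 00
L6: adi op=0x2:4|rd=0:3|imm=22:9 ⇒ 0x2016 ⇒ big 20 16
L7: adi op=0x2:4|rd=2:3|imm=376:9 ⇒ 0x2578 ⇒ big 25 78
L8: stop op=0x1:4|pad=0:12 ⇒ 0x1000 ⇒ big 10 00

58 00 20 16 25 78 10 00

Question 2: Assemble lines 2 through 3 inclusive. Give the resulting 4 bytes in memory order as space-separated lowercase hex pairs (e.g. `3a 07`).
L2: store op=0x5:4|rd=0:3|rs=6:3|pad=0:6 ⇒ 0x5180 ⇒ big 51 80
L3: call op=0xd:4|imm=0:12 ⇒ 0xd000 ⇒ big d0 00

51 80 d0 00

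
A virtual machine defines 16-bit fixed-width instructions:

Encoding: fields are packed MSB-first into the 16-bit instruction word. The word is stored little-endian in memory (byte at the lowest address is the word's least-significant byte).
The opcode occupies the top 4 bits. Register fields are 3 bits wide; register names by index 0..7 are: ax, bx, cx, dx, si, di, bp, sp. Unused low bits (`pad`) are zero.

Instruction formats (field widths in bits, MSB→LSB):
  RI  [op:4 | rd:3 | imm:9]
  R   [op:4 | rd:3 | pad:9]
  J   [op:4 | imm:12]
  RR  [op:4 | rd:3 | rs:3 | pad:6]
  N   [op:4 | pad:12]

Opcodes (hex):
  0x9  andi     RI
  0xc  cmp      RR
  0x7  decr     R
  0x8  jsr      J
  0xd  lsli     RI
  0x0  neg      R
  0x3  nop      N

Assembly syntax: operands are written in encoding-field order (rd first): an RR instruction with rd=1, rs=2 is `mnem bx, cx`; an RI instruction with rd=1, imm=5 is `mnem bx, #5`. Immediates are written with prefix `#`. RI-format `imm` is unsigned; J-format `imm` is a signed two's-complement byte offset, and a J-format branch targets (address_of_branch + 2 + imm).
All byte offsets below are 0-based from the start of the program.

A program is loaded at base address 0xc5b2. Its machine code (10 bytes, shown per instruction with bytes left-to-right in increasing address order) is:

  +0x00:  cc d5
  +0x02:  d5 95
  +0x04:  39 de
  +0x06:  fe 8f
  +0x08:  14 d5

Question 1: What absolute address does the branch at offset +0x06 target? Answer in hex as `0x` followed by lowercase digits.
off 0x06: read fe 8f as little → 0x8ffe
  op=0x8ffe>>12=0x8 ⇒ jsr (J)
  imm: (w>>0)&0xfff=0xffe (s12→-2) → #-2
  target = base 0xc5b2 + off 0x06 + 2 + imm -2 = 0xc5b8

0xc5b8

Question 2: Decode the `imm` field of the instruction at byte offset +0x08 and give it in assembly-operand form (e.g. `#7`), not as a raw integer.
#276

[08] 14 d5 → 0xd514
  top 4b → 0xd → lsli [RI]
  rd: (w>>9)&0x7=0x2 → cx
  imm: (w>>0)&0x1ff=0x114 → #276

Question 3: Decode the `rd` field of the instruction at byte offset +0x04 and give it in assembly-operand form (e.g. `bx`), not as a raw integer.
sp

off 0x04: read 39 de as little → 0xde39
  op=0xde39>>12=0xd ⇒ lsli (RI)
  rd@[11:9]=0x7 ⇒ sp
  imm@[8:0]=0x39 ⇒ #57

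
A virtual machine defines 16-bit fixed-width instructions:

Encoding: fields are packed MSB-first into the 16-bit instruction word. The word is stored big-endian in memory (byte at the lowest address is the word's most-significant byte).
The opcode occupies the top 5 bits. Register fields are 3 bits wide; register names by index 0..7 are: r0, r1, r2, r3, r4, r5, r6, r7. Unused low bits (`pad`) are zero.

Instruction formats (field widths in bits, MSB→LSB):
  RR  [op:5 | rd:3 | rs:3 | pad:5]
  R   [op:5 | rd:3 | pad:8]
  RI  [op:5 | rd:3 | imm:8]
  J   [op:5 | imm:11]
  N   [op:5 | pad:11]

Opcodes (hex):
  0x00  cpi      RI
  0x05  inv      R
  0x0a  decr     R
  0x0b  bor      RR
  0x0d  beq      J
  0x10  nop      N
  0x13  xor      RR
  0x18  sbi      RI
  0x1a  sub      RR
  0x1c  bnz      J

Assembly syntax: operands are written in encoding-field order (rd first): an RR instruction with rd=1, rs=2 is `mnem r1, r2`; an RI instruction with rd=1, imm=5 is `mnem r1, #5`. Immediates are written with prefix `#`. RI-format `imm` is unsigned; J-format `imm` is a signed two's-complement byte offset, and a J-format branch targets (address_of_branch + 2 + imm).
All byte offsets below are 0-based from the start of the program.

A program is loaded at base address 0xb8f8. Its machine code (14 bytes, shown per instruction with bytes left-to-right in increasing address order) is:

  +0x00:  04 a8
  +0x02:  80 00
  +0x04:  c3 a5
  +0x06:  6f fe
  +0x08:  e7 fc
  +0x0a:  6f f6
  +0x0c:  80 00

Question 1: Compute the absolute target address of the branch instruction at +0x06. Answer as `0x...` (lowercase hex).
0xb8fe

@+06  big-endian(6f fe) = 0x6ffe
  opcode bits[15:11]=0xd: beq/J
  [10:0] imm=2046 (s11→-2) = #-2
  target = base 0xb8f8 + off 0x06 + 2 + imm -2 = 0xb8fe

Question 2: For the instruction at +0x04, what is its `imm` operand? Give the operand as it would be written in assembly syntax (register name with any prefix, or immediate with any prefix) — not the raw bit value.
#165

off 0x04: read c3 a5 as big → 0xc3a5
  top 5b → 0x18 → sbi [RI]
  rd@[10:8]=0x3 ⇒ r3
  imm@[7:0]=0xa5 ⇒ #165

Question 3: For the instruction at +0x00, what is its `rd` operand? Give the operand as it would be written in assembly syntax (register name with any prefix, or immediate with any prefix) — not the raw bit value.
r4

off 0x00: read 04 a8 as big → 0x04a8
  op=0x04a8>>11=0x0 ⇒ cpi (RI)
  rd: (w>>8)&0x7=0x4 → r4
  imm: (w>>0)&0xff=0xa8 → #168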